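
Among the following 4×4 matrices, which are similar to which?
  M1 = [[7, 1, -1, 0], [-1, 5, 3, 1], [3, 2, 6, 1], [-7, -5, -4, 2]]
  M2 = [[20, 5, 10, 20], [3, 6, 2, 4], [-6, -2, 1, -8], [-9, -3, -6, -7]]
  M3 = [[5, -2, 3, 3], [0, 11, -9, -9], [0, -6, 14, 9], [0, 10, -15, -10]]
2 classes: {M1}, {M2, M3}

Characteristic polynomials: χ_{M1} = (x - 5)^4, χ_{M2} = (x - 5)^4, χ_{M3} = (x - 5)^4.

{M1}: invariant factors (x - 5)^2, (x - 5)^2.

{M2, M3}: invariant factors x - 5, x - 5, (x - 5)^2.

Matrices are similar if and only if their invariant-factor lists agree; the partition into similarity classes is {M1}, {M2, M3}.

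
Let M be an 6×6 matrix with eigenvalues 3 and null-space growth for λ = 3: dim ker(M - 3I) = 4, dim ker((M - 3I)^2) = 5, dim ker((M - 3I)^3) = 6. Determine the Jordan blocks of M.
Jordan blocks: (3, 3), (3, 1), (3, 1), (3, 1)

λ = 3: successive nullity increments [4, 1, 1] count blocks of size ≥ k; block sizes are [3, 1, 1, 1].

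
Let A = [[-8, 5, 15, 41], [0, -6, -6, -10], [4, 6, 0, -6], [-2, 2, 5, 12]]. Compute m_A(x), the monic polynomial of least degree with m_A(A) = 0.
m_A(x) = (x - 4)(x + 2)^3

The characteristic polynomial factors as (x - 4)(x + 2)^3. The minimal polynomial is ∏(x - λ)^{k_λ} where k_λ is the size of the largest Jordan block at λ.

For λ = -2: rank(A + 2I) = 3, and the largest Jordan block has size 3 (the smallest k with rank((A + 2I)^k) = rank((A + 2I)^(k+1))).
For λ = 4: rank(A - 4I) = 3, and the largest Jordan block has size 1 (the smallest k with rank((A - 4I)^k) = rank((A - 4I)^(k+1))).

So m_A(x) = (x - 4)(x + 2)^3.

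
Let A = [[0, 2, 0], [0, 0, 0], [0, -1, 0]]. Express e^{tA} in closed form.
A has Jordan form J = [[0, 1, 0], [0, 0, 0], [0, 0, 0]] with A = PJP^{-1}, so e^{tA} = P e^{tJ} P^{-1}.

For a Jordan block J_k(λ), e^{tJ_k(λ)} = e^{λt} · (I + tN + t^2 N^2/2! + ... + t^{k-1} N^{k-1}/(k-1)!) where N is the nilpotent superdiagonal part.

Assembling the blocks and conjugating back gives the entries of e^{tA} as shown above.

e^{tA} = [[1, 2*t, 0], [0, 1, 0], [0, -t, 1]]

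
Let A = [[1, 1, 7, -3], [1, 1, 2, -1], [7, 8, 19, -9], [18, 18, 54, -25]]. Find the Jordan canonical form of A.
J = [[-1, 1, 0, 0], [0, -1, 1, 0], [0, 0, -1, 0], [0, 0, 0, -1]]

The characteristic polynomial is det(xI - A) = (x + 1)^4, so the eigenvalues are -1 (algebraic multiplicity 4).

For λ = -1: rank(A + I) = 2, rank((A + I)^2) = 1, rank((A + I)^3) = 0. The eigenspace has dimension 4 - 2 = 2, so there are 2 Jordan blocks; the rank sequence gives block sizes [3, 1].

Assembling the blocks gives the Jordan form J above.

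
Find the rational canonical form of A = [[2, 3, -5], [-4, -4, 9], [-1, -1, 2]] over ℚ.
The invariant factors of A (the non-unit diagonal entries of the Smith normal form of xI - A over ℚ[x]) are x^3 + 4x + 1, each dividing the next. The characteristic polynomial is their product, x^3 + 4x + 1.

The rational canonical form is the block-diagonal matrix of companion matrices C(f_i):
R = [[0, 0, -1], [1, 0, -4], [0, 1, 0]].

Note the characteristic polynomial does not split into linear factors over ℚ, so A has no Jordan form over ℚ; the rational canonical form exists over any field.

R = [[0, 0, -1], [1, 0, -4], [0, 1, 0]]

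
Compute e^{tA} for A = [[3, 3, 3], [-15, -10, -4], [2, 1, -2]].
A has Jordan form J = [[-3, 1, 0], [0, -3, 1], [0, 0, -3]] with A = PJP^{-1}, so e^{tA} = P e^{tJ} P^{-1}.

For a Jordan block J_k(λ), e^{tJ_k(λ)} = e^{λt} · (I + tN + t^2 N^2/2! + ... + t^{k-1} N^{k-1}/(k-1)!) where N is the nilpotent superdiagonal part.

Assembling the blocks and conjugating back gives the entries of e^{tA} as shown above.

e^{tA} = [[(-3*t^2 + 12*t + 2)*e^{-3*t}/2, 3*t*e^{-3*t}, 3*t*(3*t + 2)*e^{-3*t}/2], [t*(7*t - 30)*e^{-3*t}/2, (1 - 7*t)*e^{-3*t}, t*(-21*t - 8)*e^{-3*t}/2], [t*(4 - t)*e^{-3*t}/2, t*e^{-3*t}, (3*t^2/2 + t + 1)*e^{-3*t}]]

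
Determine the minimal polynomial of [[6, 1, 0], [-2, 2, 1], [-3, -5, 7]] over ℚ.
m_A(x) = (x - 5)^3

The characteristic polynomial factors as (x - 5)^3. The minimal polynomial is ∏(x - λ)^{k_λ} where k_λ is the size of the largest Jordan block at λ.

For λ = 5: rank(A - 5I) = 2, and the largest Jordan block has size 3 (the smallest k with rank((A - 5I)^k) = rank((A - 5I)^(k+1))).

So m_A(x) = (x - 5)^3.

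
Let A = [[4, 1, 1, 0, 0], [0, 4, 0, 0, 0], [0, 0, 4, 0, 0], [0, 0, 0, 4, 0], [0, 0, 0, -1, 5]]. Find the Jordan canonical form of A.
J = [[4, 1, 0, 0, 0], [0, 4, 0, 0, 0], [0, 0, 4, 0, 0], [0, 0, 0, 4, 0], [0, 0, 0, 0, 5]]

The characteristic polynomial is det(xI - A) = (x - 5)(x - 4)^4, so the eigenvalues are 4 (algebraic multiplicity 4), 5 (algebraic multiplicity 1).

For λ = 4: rank(A - 4I) = 2, rank((A - 4I)^2) = 1. The eigenspace has dimension 5 - 2 = 3, so there are 3 Jordan blocks; the rank sequence gives block sizes [2, 1, 1].

For λ = 5: algebraic multiplicity 1 gives one 1×1 block.

Assembling the blocks gives the Jordan form J above.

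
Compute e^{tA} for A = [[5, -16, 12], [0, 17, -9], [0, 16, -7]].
e^{tA} = [[e^{5*t}, -16*t*e^{5*t}, 12*t*e^{5*t}], [0, (12*t + 1)*e^{5*t}, -9*t*e^{5*t}], [0, 16*t*e^{5*t}, (1 - 12*t)*e^{5*t}]]

A has Jordan form J = [[5, 1, 0], [0, 5, 0], [0, 0, 5]] with A = PJP^{-1}, so e^{tA} = P e^{tJ} P^{-1}.

For a Jordan block J_k(λ), e^{tJ_k(λ)} = e^{λt} · (I + tN + t^2 N^2/2! + ... + t^{k-1} N^{k-1}/(k-1)!) where N is the nilpotent superdiagonal part.

Assembling the blocks and conjugating back gives the entries of e^{tA} as shown above.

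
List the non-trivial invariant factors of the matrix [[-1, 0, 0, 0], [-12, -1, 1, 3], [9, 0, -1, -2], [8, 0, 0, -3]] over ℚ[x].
The Jordan structure of A has elementary divisors (x + 3), (x + 1)^3. Arranging the block sizes at each eigenvalue in decreasing order and taking row products gives the invariant factors.

Invariant factors (smallest first, each dividing the next): (x + 1)^3(x + 3).

Check: the last factor (x + 1)^3(x + 3) is the minimal polynomial, and the product (x + 1)^3(x + 3) is the characteristic polynomial.

(x + 1)^3(x + 3)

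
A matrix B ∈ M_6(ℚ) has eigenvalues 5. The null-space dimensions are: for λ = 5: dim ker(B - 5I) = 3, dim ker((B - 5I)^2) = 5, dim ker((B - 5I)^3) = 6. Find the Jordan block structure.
Jordan blocks: (5, 3), (5, 2), (5, 1)

λ = 5: successive nullity increments [3, 2, 1] count blocks of size ≥ k; block sizes are [3, 2, 1].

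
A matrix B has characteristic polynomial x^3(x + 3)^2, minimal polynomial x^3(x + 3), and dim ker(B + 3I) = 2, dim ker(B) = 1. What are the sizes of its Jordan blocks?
Jordan blocks: (-3, 1), (-3, 1), (0, 3)

λ = -3: algebraic multiplicity 2 (exponent in χ_B), largest block size 1 (exponent in m_B), 2 blocks (geometric multiplicity). These force block sizes [1, 1].
λ = 0: algebraic multiplicity 3 (exponent in χ_B), largest block size 3 (exponent in m_B), 1 block (geometric multiplicity). This forces block sizes [3].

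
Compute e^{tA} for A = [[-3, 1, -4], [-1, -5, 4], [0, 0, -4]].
A has Jordan form J = [[-4, 1, 0], [0, -4, 0], [0, 0, -4]] with A = PJP^{-1}, so e^{tA} = P e^{tJ} P^{-1}.

For a Jordan block J_k(λ), e^{tJ_k(λ)} = e^{λt} · (I + tN + t^2 N^2/2! + ... + t^{k-1} N^{k-1}/(k-1)!) where N is the nilpotent superdiagonal part.

Assembling the blocks and conjugating back gives the entries of e^{tA} as shown above.

e^{tA} = [[(t + 1)*e^{-4*t}, t*e^{-4*t}, -4*t*e^{-4*t}], [-t*e^{-4*t}, (1 - t)*e^{-4*t}, 4*t*e^{-4*t}], [0, 0, e^{-4*t}]]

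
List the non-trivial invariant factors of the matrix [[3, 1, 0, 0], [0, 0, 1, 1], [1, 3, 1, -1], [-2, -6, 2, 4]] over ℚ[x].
The Jordan structure of A has elementary divisors (x - 2)^3, (x - 2). Arranging the block sizes at each eigenvalue in decreasing order and taking row products gives the invariant factors.

Invariant factors (smallest first, each dividing the next): x - 2, (x - 2)^3.

Check: the last factor (x - 2)^3 is the minimal polynomial, and the product (x - 2)^4 is the characteristic polynomial.

x - 2, (x - 2)^3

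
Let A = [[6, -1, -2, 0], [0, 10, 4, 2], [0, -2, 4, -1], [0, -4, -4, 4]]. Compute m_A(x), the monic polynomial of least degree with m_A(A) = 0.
The characteristic polynomial factors as (x - 6)^4. The minimal polynomial is ∏(x - λ)^{k_λ} where k_λ is the size of the largest Jordan block at λ.

For λ = 6: rank(A - 6I) = 2, and the largest Jordan block has size 2 (the smallest k with rank((A - 6I)^k) = rank((A - 6I)^(k+1))).

So m_A(x) = (x - 6)^2.

m_A(x) = (x - 6)^2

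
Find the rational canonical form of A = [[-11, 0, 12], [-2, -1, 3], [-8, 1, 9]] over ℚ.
R = [[0, 0, 12], [1, 0, 4], [0, 1, -3]]

The invariant factors of A (the non-unit diagonal entries of the Smith normal form of xI - A over ℚ[x]) are (x - 2)(x + 2)(x + 3), each dividing the next. The characteristic polynomial is their product, (x - 2)(x + 2)(x + 3).

The rational canonical form is the block-diagonal matrix of companion matrices C(f_i):
R = [[0, 0, 12], [1, 0, 4], [0, 1, -3]].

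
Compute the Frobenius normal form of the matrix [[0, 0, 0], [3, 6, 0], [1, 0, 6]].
R = [[6, 0, 0], [0, 0, 0], [0, 1, 6]]

The invariant factors of A (the non-unit diagonal entries of the Smith normal form of xI - A over ℚ[x]) are x - 6, x(x - 6), each dividing the next. The characteristic polynomial is their product, x(x - 6)^2.

The rational canonical form is the block-diagonal matrix of companion matrices C(f_i):
R = [[6, 0, 0], [0, 0, 0], [0, 1, 6]].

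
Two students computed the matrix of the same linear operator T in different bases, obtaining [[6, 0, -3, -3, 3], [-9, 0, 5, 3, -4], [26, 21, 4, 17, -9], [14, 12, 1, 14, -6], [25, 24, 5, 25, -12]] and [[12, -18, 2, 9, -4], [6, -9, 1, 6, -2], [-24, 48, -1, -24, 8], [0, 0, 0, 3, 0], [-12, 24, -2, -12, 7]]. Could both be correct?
Both have characteristic polynomial x(x - 3)^4 and minimal polynomial x(x - 3)^2. But rank(A - 3I) = 3 for A while rank(B - 3I) = 2 for B, so the number of Jordan blocks at λ = 3 differs. A and B are not similar.

No.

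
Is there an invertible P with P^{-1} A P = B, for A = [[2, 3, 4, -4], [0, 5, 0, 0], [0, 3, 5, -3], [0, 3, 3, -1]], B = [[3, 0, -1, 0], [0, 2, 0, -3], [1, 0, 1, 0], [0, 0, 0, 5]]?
Two matrices over a field are similar if and only if they have the same invariant factors.

Both A and B have characteristic polynomial (x - 5)(x - 2)^3 and minimal polynomial (x - 5)(x - 2)^2. Computing further, both have invariant factors x - 2, (x - 5)(x - 2)^2. Hence A and B are similar.

Yes.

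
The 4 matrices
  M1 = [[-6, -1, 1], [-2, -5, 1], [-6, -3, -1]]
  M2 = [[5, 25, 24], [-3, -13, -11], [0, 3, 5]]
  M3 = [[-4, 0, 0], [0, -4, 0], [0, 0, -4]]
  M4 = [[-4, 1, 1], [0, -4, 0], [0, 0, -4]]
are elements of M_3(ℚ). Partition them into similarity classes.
3 classes: {M1, M4}, {M2}, {M3}

Characteristic polynomials: χ_{M1} = (x + 4)^3, χ_{M2} = (x + 1)^3, χ_{M3} = (x + 4)^3, χ_{M4} = (x + 4)^3.

{M1, M4}: invariant factors x + 4, (x + 4)^2.

{M2}: invariant factors (x + 1)^3.

{M3}: invariant factors x + 4, x + 4, x + 4.

Matrices are similar if and only if their invariant-factor lists agree; the partition into similarity classes is {M1, M4}, {M2}, {M3}.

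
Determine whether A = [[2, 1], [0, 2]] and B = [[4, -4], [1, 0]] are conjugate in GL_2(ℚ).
Two matrices over a field are similar if and only if they have the same invariant factors.

Both A and B have characteristic polynomial (x - 2)^2 and minimal polynomial (x - 2)^2. Computing further, both have invariant factors (x - 2)^2. Hence A and B are similar.

Yes.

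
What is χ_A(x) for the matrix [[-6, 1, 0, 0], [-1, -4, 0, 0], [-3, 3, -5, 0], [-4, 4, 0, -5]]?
χ_A(x) = (x + 5)^4

xI - A = [[x + 6, -1, 0, 0], [1, x + 4, 0, 0], [3, -3, x + 5, 0], [4, -4, 0, x + 5]].

Expanding det(xI - A) along the first row:
det(xI - A) = + (x + 6)·det([[x + 4, 0, 0], [-3, x + 5, 0], [-4, 0, x + 5]]) - (-1)·det([[1, 0, 0], [3, x + 5, 0], [4, 0, x + 5]]) + (0)·det([[1, x + 4, 0], [3, -3, 0], [4, -4, x + 5]]) - (0)·det([[1, x + 4, 0], [3, -3, x + 5], [4, -4, 0]]).

Evaluating gives χ_A(x) = x^4 + 20x^3 + 150x^2 + 500x + 625 = (x + 5)^4.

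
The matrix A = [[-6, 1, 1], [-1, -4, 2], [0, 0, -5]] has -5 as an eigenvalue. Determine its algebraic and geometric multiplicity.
The characteristic polynomial is (x + 5)^3, so the factor x + 5 appears with exponent 3: the algebraic multiplicity is 3.

rank(A + 5I) = 2, so the eigenspace has dimension 3 - 2 = 1: the geometric multiplicity is 1.

Since 1 < 3, A is not diagonalizable.

algebraic multiplicity 3, geometric multiplicity 1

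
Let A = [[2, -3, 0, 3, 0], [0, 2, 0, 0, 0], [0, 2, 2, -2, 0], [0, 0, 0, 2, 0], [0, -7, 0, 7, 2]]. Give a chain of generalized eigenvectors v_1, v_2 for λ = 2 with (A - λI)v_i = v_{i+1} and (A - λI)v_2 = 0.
v_1 = [[3, 1, -2, 0, 6]]^T, v_2 = [[-3, 0, 2, 0, -7]]^T

We seek v_1 ∈ ker((A - 2I)^2) \ ker(A - 2I), then set v_{i+1} = (A - 2I) v_i.

One such chain is v_1 = [[3, 1, -2, 0, 6]]^T, v_2 = [[-3, 0, 2, 0, -7]]^T. Check: (A - 2I) v_2 = [[0, 0, 0, 0, 0]]^T = 0.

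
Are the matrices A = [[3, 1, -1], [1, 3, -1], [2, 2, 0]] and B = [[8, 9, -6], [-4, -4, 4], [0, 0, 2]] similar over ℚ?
Yes.

Two matrices over a field are similar if and only if they have the same invariant factors.

Both A and B have characteristic polynomial (x - 2)^3 and minimal polynomial (x - 2)^2. Computing further, both have invariant factors x - 2, (x - 2)^2. Hence A and B are similar.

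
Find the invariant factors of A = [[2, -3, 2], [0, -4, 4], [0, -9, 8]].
The Jordan structure of A has elementary divisors (x - 2)^2, (x - 2). Arranging the block sizes at each eigenvalue in decreasing order and taking row products gives the invariant factors.

Invariant factors (smallest first, each dividing the next): x - 2, (x - 2)^2.

Check: the last factor (x - 2)^2 is the minimal polynomial, and the product (x - 2)^3 is the characteristic polynomial.

x - 2, (x - 2)^2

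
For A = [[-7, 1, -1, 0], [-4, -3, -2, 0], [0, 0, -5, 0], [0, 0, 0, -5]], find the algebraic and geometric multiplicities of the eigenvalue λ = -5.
algebraic multiplicity 4, geometric multiplicity 3

The characteristic polynomial is (x + 5)^4, so the factor x + 5 appears with exponent 4: the algebraic multiplicity is 4.

rank(A + 5I) = 1, so the eigenspace has dimension 4 - 1 = 3: the geometric multiplicity is 3.

Since 3 < 4, A is not diagonalizable.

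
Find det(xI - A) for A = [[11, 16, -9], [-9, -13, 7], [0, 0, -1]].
xI - A = [[x - 11, -16, 9], [9, x + 13, -7], [0, 0, x + 1]].

Expanding det(xI - A) along the first row:
det(xI - A) = + (x - 11)·det([[x + 13, -7], [0, x + 1]]) - (-16)·det([[9, -7], [0, x + 1]]) + (9)·det([[9, x + 13], [0, 0]]).

Evaluating gives χ_A(x) = x^3 + 3x^2 + 3x + 1 = (x + 1)^3.

χ_A(x) = (x + 1)^3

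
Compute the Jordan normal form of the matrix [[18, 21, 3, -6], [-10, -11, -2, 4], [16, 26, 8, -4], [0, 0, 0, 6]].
J = [[3, 0, 0, 0], [0, 6, 1, 0], [0, 0, 6, 0], [0, 0, 0, 6]]

The characteristic polynomial is det(xI - A) = (x - 6)^3(x - 3), so the eigenvalues are 3 (algebraic multiplicity 1), 6 (algebraic multiplicity 3).

For λ = 3: algebraic multiplicity 1 gives one 1×1 block.

For λ = 6: rank(A - 6I) = 2, rank((A - 6I)^2) = 1. The eigenspace has dimension 4 - 2 = 2, so there are 2 Jordan blocks; the rank sequence gives block sizes [2, 1].

Assembling the blocks gives the Jordan form J above.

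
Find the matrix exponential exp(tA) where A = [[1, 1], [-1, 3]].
e^{tA} = [[(1 - t)*e^{2*t}, t*e^{2*t}], [-t*e^{2*t}, (t + 1)*e^{2*t}]]

A has Jordan form J = [[2, 1], [0, 2]] with A = PJP^{-1}, so e^{tA} = P e^{tJ} P^{-1}.

For a Jordan block J_k(λ), e^{tJ_k(λ)} = e^{λt} · (I + tN + t^2 N^2/2! + ... + t^{k-1} N^{k-1}/(k-1)!) where N is the nilpotent superdiagonal part.

Assembling the blocks and conjugating back gives the entries of e^{tA} as shown above.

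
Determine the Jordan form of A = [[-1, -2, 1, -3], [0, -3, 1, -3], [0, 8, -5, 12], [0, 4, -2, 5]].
The characteristic polynomial is det(xI - A) = (x + 1)^4, so the eigenvalues are -1 (algebraic multiplicity 4).

For λ = -1: rank(A + I) = 1, rank((A + I)^2) = 0. The eigenspace has dimension 4 - 1 = 3, so there are 3 Jordan blocks; the rank sequence gives block sizes [2, 1, 1].

Assembling the blocks gives the Jordan form J above.

J = [[-1, 1, 0, 0], [0, -1, 0, 0], [0, 0, -1, 0], [0, 0, 0, -1]]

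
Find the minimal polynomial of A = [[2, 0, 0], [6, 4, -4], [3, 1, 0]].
The characteristic polynomial factors as (x - 2)^3. The minimal polynomial is ∏(x - λ)^{k_λ} where k_λ is the size of the largest Jordan block at λ.

For λ = 2: rank(A - 2I) = 1, and the largest Jordan block has size 2 (the smallest k with rank((A - 2I)^k) = rank((A - 2I)^(k+1))).

So m_A(x) = (x - 2)^2.

m_A(x) = (x - 2)^2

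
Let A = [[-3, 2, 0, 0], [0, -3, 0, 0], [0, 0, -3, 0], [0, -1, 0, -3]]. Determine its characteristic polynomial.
χ_A(x) = (x + 3)^4

xI - A = [[x + 3, -2, 0, 0], [0, x + 3, 0, 0], [0, 0, x + 3, 0], [0, 1, 0, x + 3]].

Expanding det(xI - A) along the first row:
det(xI - A) = + (x + 3)·det([[x + 3, 0, 0], [0, x + 3, 0], [1, 0, x + 3]]) - (-2)·det([[0, 0, 0], [0, x + 3, 0], [0, 0, x + 3]]) + (0)·det([[0, x + 3, 0], [0, 0, 0], [0, 1, x + 3]]) - (0)·det([[0, x + 3, 0], [0, 0, x + 3], [0, 1, 0]]).

Evaluating gives χ_A(x) = x^4 + 12x^3 + 54x^2 + 108x + 81 = (x + 3)^4.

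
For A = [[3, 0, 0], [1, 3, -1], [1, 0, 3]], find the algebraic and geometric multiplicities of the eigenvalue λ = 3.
The characteristic polynomial is (x - 3)^3, so the factor x - 3 appears with exponent 3: the algebraic multiplicity is 3.

rank(A - 3I) = 2, so the eigenspace has dimension 3 - 2 = 1: the geometric multiplicity is 1.

Since 1 < 3, A is not diagonalizable.

algebraic multiplicity 3, geometric multiplicity 1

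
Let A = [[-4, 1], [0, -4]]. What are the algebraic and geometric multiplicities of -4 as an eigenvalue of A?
The characteristic polynomial is (x + 4)^2, so the factor x + 4 appears with exponent 2: the algebraic multiplicity is 2.

rank(A + 4I) = 1, so the eigenspace has dimension 2 - 1 = 1: the geometric multiplicity is 1.

Since 1 < 2, A is not diagonalizable.

algebraic multiplicity 2, geometric multiplicity 1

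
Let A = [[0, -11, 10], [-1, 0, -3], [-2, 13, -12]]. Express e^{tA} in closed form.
A has Jordan form J = [[-4, 1, 0], [0, -4, 1], [0, 0, -4]] with A = PJP^{-1}, so e^{tA} = P e^{tJ} P^{-1}.

For a Jordan block J_k(λ), e^{tJ_k(λ)} = e^{λt} · (I + tN + t^2 N^2/2! + ... + t^{k-1} N^{k-1}/(k-1)!) where N is the nilpotent superdiagonal part.

Assembling the blocks and conjugating back gives the entries of e^{tA} as shown above.

e^{tA} = [[(7*t^2 + 8*t + 2)*e^{-4*t}/2, t*(21*t - 11)*e^{-4*t}, t*(20 - 7*t)*e^{-4*t}/2], [t*(-t - 1)*e^{-4*t}, (-6*t^2 + 4*t + 1)*e^{-4*t}, t*(t - 3)*e^{-4*t}], [t*(-5*t - 4)*e^{-4*t}/2, t*(13 - 15*t)*e^{-4*t}, (5*t^2 - 16*t + 2)*e^{-4*t}/2]]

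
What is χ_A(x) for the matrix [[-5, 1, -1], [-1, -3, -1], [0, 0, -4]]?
χ_A(x) = (x + 4)^3

xI - A = [[x + 5, -1, 1], [1, x + 3, 1], [0, 0, x + 4]].

Expanding det(xI - A) along the first row:
det(xI - A) = + (x + 5)·det([[x + 3, 1], [0, x + 4]]) - (-1)·det([[1, 1], [0, x + 4]]) + (1)·det([[1, x + 3], [0, 0]]).

Evaluating gives χ_A(x) = x^3 + 12x^2 + 48x + 64 = (x + 4)^3.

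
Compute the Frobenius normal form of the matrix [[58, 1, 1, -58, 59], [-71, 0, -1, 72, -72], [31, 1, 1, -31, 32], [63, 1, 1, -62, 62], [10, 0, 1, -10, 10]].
R = [[0, 0, 0, 0, 27], [1, 0, 0, 0, -45], [0, 1, 0, 0, 42], [0, 0, 1, 0, -22], [0, 0, 0, 1, 7]]

The invariant factors of A (the non-unit diagonal entries of the Smith normal form of xI - A over ℚ[x]) are (x - 3)(x^2 - 2x + 3)^2, each dividing the next. The characteristic polynomial is their product, (x - 3)(x^2 - 2x + 3)^2.

The rational canonical form is the block-diagonal matrix of companion matrices C(f_i):
R = [[0, 0, 0, 0, 27], [1, 0, 0, 0, -45], [0, 1, 0, 0, 42], [0, 0, 1, 0, -22], [0, 0, 0, 1, 7]].

Note the characteristic polynomial does not split into linear factors over ℚ, so A has no Jordan form over ℚ; the rational canonical form exists over any field.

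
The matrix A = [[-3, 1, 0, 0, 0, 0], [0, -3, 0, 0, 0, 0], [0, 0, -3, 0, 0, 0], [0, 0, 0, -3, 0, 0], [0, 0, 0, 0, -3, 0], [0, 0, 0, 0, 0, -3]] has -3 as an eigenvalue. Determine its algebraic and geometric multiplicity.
algebraic multiplicity 6, geometric multiplicity 5

The characteristic polynomial is (x + 3)^6, so the factor x + 3 appears with exponent 6: the algebraic multiplicity is 6.

rank(A + 3I) = 1, so the eigenspace has dimension 6 - 1 = 5: the geometric multiplicity is 5.

Since 5 < 6, A is not diagonalizable.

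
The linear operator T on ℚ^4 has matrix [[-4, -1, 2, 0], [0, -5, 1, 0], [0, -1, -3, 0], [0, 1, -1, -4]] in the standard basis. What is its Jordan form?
J = [[-4, 1, 0, 0], [0, -4, 1, 0], [0, 0, -4, 0], [0, 0, 0, -4]]

The characteristic polynomial is det(xI - A) = (x + 4)^4, so the eigenvalues are -4 (algebraic multiplicity 4).

For λ = -4: rank(A + 4I) = 2, rank((A + 4I)^2) = 1, rank((A + 4I)^3) = 0. The eigenspace has dimension 4 - 2 = 2, so there are 2 Jordan blocks; the rank sequence gives block sizes [3, 1].

Assembling the blocks gives the Jordan form J above.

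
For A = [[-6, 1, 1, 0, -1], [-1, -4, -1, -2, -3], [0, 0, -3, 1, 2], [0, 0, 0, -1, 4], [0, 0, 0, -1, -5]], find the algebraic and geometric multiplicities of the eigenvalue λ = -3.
algebraic multiplicity 3, geometric multiplicity 2

The characteristic polynomial is (x + 3)^3(x + 5)^2, so the factor x + 3 appears with exponent 3: the algebraic multiplicity is 3.

rank(A + 3I) = 3, so the eigenspace has dimension 5 - 3 = 2: the geometric multiplicity is 2.

Since 2 < 3, A is not diagonalizable.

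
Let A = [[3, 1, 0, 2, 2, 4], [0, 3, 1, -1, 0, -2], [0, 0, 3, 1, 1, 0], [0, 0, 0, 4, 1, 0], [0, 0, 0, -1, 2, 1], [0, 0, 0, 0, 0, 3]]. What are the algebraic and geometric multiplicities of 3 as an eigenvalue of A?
The characteristic polynomial is (x - 3)^6, so the factor x - 3 appears with exponent 6: the algebraic multiplicity is 6.

rank(A - 3I) = 4, so the eigenspace has dimension 6 - 4 = 2: the geometric multiplicity is 2.

Since 2 < 6, A is not diagonalizable.

algebraic multiplicity 6, geometric multiplicity 2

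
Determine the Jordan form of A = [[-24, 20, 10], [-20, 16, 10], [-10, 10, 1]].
J = [[-4, 0, 0], [0, -4, 0], [0, 0, 1]]

The characteristic polynomial is det(xI - A) = (x - 1)(x + 4)^2, so the eigenvalues are -4 (algebraic multiplicity 2), 1 (algebraic multiplicity 1).

For λ = -4: rank(A + 4I) = 1. The eigenspace has dimension 3 - 1 = 2, so there are 2 Jordan blocks; the rank sequence gives block sizes [1, 1].

For λ = 1: algebraic multiplicity 1 gives one 1×1 block.

Assembling the blocks gives the Jordan form J above.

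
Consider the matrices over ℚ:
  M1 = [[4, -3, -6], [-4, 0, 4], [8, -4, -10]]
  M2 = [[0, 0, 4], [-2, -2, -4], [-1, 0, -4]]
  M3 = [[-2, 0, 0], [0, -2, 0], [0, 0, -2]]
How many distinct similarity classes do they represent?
Characteristic polynomials: χ_{M1} = (x + 2)^3, χ_{M2} = (x + 2)^3, χ_{M3} = (x + 2)^3.

{M1, M2}: invariant factors x + 2, (x + 2)^2.

{M3}: invariant factors x + 2, x + 2, x + 2.

Matrices are similar if and only if their invariant-factor lists agree; the partition into similarity classes is {M1, M2}, {M3}.

2 classes: {M1, M2}, {M3}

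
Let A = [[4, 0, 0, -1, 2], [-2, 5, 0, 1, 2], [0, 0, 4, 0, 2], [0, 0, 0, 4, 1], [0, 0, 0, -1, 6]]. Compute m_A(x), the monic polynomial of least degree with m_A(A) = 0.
The characteristic polynomial factors as (x - 5)^3(x - 4)^2. The minimal polynomial is ∏(x - λ)^{k_λ} where k_λ is the size of the largest Jordan block at λ.

For λ = 4: rank(A - 4I) = 3, and the largest Jordan block has size 1 (the smallest k with rank((A - 4I)^k) = rank((A - 4I)^(k+1))).
For λ = 5: rank(A - 5I) = 4, and the largest Jordan block has size 3 (the smallest k with rank((A - 5I)^k) = rank((A - 5I)^(k+1))).

So m_A(x) = (x - 5)^3(x - 4).

m_A(x) = (x - 5)^3(x - 4)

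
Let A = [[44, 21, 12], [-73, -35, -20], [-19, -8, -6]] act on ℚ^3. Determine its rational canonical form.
R = [[0, 0, 10], [1, 0, -7], [0, 1, 3]]

The invariant factors of A (the non-unit diagonal entries of the Smith normal form of xI - A over ℚ[x]) are (x - 2)(x^2 - x + 5), each dividing the next. The characteristic polynomial is their product, (x - 2)(x^2 - x + 5).

The rational canonical form is the block-diagonal matrix of companion matrices C(f_i):
R = [[0, 0, 10], [1, 0, -7], [0, 1, 3]].

Note the characteristic polynomial does not split into linear factors over ℚ, so A has no Jordan form over ℚ; the rational canonical form exists over any field.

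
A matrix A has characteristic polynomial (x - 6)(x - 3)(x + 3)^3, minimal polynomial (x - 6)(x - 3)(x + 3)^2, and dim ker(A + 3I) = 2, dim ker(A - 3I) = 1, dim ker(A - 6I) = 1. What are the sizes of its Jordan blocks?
Jordan blocks: (-3, 2), (-3, 1), (3, 1), (6, 1)

λ = -3: algebraic multiplicity 3 (exponent in χ_A), largest block size 2 (exponent in m_A), 2 blocks (geometric multiplicity). These force block sizes [2, 1].
λ = 3: algebraic multiplicity 1 (exponent in χ_A), largest block size 1 (exponent in m_A), 1 block (geometric multiplicity). This forces block sizes [1].
λ = 6: algebraic multiplicity 1 (exponent in χ_A), largest block size 1 (exponent in m_A), 1 block (geometric multiplicity). This forces block sizes [1].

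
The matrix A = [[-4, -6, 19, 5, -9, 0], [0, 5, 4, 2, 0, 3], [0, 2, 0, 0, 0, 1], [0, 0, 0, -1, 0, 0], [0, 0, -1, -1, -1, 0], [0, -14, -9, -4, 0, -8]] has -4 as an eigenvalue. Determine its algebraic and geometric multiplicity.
algebraic multiplicity 1, geometric multiplicity 1

The characteristic polynomial is (x + 1)^5(x + 4), so the factor x + 4 appears with exponent 1: the algebraic multiplicity is 1.

rank(A + 4I) = 5, so the eigenspace has dimension 6 - 5 = 1: the geometric multiplicity is 1.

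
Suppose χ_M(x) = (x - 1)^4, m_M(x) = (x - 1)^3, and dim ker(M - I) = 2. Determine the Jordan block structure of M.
λ = 1: algebraic multiplicity 4 (exponent in χ_M), largest block size 3 (exponent in m_M), 2 blocks (geometric multiplicity). These force block sizes [3, 1].

Jordan blocks: (1, 3), (1, 1)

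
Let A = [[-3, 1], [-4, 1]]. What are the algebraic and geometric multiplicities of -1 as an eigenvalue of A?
The characteristic polynomial is (x + 1)^2, so the factor x + 1 appears with exponent 2: the algebraic multiplicity is 2.

rank(A + I) = 1, so the eigenspace has dimension 2 - 1 = 1: the geometric multiplicity is 1.

Since 1 < 2, A is not diagonalizable.

algebraic multiplicity 2, geometric multiplicity 1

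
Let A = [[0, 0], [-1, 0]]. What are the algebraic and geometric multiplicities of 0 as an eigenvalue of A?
algebraic multiplicity 2, geometric multiplicity 1

The characteristic polynomial is x^2, so the factor x appears with exponent 2: the algebraic multiplicity is 2.

rank(A) = 1, so the eigenspace has dimension 2 - 1 = 1: the geometric multiplicity is 1.

Since 1 < 2, A is not diagonalizable.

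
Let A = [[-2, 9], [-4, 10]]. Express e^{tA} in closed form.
A has Jordan form J = [[4, 1], [0, 4]] with A = PJP^{-1}, so e^{tA} = P e^{tJ} P^{-1}.

For a Jordan block J_k(λ), e^{tJ_k(λ)} = e^{λt} · (I + tN + t^2 N^2/2! + ... + t^{k-1} N^{k-1}/(k-1)!) where N is the nilpotent superdiagonal part.

Assembling the blocks and conjugating back gives the entries of e^{tA} as shown above.

e^{tA} = [[(1 - 6*t)*e^{4*t}, 9*t*e^{4*t}], [-4*t*e^{4*t}, (6*t + 1)*e^{4*t}]]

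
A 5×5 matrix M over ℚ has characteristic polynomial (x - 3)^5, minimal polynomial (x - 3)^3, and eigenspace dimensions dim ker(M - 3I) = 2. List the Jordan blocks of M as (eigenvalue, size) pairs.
Jordan blocks: (3, 3), (3, 2)

λ = 3: algebraic multiplicity 5 (exponent in χ_M), largest block size 3 (exponent in m_M), 2 blocks (geometric multiplicity). These force block sizes [3, 2].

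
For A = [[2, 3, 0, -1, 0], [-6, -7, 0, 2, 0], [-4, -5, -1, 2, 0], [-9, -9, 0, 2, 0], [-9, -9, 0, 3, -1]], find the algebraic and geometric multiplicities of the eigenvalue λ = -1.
algebraic multiplicity 5, geometric multiplicity 3

The characteristic polynomial is (x + 1)^5, so the factor x + 1 appears with exponent 5: the algebraic multiplicity is 5.

rank(A + I) = 2, so the eigenspace has dimension 5 - 2 = 3: the geometric multiplicity is 3.

Since 3 < 5, A is not diagonalizable.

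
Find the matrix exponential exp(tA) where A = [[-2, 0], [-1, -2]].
A has Jordan form J = [[-2, 1], [0, -2]] with A = PJP^{-1}, so e^{tA} = P e^{tJ} P^{-1}.

For a Jordan block J_k(λ), e^{tJ_k(λ)} = e^{λt} · (I + tN + t^2 N^2/2! + ... + t^{k-1} N^{k-1}/(k-1)!) where N is the nilpotent superdiagonal part.

Assembling the blocks and conjugating back gives the entries of e^{tA} as shown above.

e^{tA} = [[e^{-2*t}, 0], [-t*e^{-2*t}, e^{-2*t}]]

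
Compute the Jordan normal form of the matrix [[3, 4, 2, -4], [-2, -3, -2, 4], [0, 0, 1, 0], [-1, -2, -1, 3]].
J = [[1, 1, 0, 0], [0, 1, 0, 0], [0, 0, 1, 0], [0, 0, 0, 1]]

The characteristic polynomial is det(xI - A) = (x - 1)^4, so the eigenvalues are 1 (algebraic multiplicity 4).

For λ = 1: rank(A - I) = 1, rank((A - I)^2) = 0. The eigenspace has dimension 4 - 1 = 3, so there are 3 Jordan blocks; the rank sequence gives block sizes [2, 1, 1].

Assembling the blocks gives the Jordan form J above.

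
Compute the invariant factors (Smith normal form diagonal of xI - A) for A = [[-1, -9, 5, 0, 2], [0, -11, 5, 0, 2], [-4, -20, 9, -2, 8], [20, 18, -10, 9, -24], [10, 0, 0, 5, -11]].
(x + 1)^2, (x + 1)^3

The Jordan structure of A has elementary divisors (x + 1)^3, (x + 1)^2. Arranging the block sizes at each eigenvalue in decreasing order and taking row products gives the invariant factors.

Invariant factors (smallest first, each dividing the next): (x + 1)^2, (x + 1)^3.

Check: the last factor (x + 1)^3 is the minimal polynomial, and the product (x + 1)^5 is the characteristic polynomial.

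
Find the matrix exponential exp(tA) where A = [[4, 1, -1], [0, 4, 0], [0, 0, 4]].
e^{tA} = [[e^{4*t}, t*e^{4*t}, -t*e^{4*t}], [0, e^{4*t}, 0], [0, 0, e^{4*t}]]

A has Jordan form J = [[4, 1, 0], [0, 4, 0], [0, 0, 4]] with A = PJP^{-1}, so e^{tA} = P e^{tJ} P^{-1}.

For a Jordan block J_k(λ), e^{tJ_k(λ)} = e^{λt} · (I + tN + t^2 N^2/2! + ... + t^{k-1} N^{k-1}/(k-1)!) where N is the nilpotent superdiagonal part.

Assembling the blocks and conjugating back gives the entries of e^{tA} as shown above.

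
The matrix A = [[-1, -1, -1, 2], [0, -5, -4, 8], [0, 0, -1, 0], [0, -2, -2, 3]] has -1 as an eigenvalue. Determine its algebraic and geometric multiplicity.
algebraic multiplicity 4, geometric multiplicity 3

The characteristic polynomial is (x + 1)^4, so the factor x + 1 appears with exponent 4: the algebraic multiplicity is 4.

rank(A + I) = 1, so the eigenspace has dimension 4 - 1 = 3: the geometric multiplicity is 3.

Since 3 < 4, A is not diagonalizable.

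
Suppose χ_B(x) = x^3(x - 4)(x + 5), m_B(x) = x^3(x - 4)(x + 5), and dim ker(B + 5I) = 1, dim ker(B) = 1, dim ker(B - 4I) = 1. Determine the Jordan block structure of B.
Jordan blocks: (-5, 1), (0, 3), (4, 1)

λ = -5: algebraic multiplicity 1 (exponent in χ_B), largest block size 1 (exponent in m_B), 1 block (geometric multiplicity). This forces block sizes [1].
λ = 0: algebraic multiplicity 3 (exponent in χ_B), largest block size 3 (exponent in m_B), 1 block (geometric multiplicity). This forces block sizes [3].
λ = 4: algebraic multiplicity 1 (exponent in χ_B), largest block size 1 (exponent in m_B), 1 block (geometric multiplicity). This forces block sizes [1].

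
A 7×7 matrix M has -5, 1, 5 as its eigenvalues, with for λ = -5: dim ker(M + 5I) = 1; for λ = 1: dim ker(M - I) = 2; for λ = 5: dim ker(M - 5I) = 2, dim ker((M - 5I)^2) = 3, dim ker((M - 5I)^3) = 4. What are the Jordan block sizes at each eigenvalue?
Jordan blocks: (-5, 1), (1, 1), (1, 1), (5, 3), (5, 1)

λ = -5: successive nullity increments [1] count blocks of size ≥ k; block sizes are [1].
λ = 1: successive nullity increments [2] count blocks of size ≥ k; block sizes are [1, 1].
λ = 5: successive nullity increments [2, 1, 1] count blocks of size ≥ k; block sizes are [3, 1].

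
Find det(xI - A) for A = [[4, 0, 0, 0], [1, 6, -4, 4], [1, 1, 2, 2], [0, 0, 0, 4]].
χ_A(x) = (x - 4)^4

xI - A = [[x - 4, 0, 0, 0], [-1, x - 6, 4, -4], [-1, -1, x - 2, -2], [0, 0, 0, x - 4]].

Expanding det(xI - A) along the first row:
det(xI - A) = + (x - 4)·det([[x - 6, 4, -4], [-1, x - 2, -2], [0, 0, x - 4]]) - (0)·det([[-1, 4, -4], [-1, x - 2, -2], [0, 0, x - 4]]) + (0)·det([[-1, x - 6, -4], [-1, -1, -2], [0, 0, x - 4]]) - (0)·det([[-1, x - 6, 4], [-1, -1, x - 2], [0, 0, 0]]).

Evaluating gives χ_A(x) = x^4 - 16x^3 + 96x^2 - 256x + 256 = (x - 4)^4.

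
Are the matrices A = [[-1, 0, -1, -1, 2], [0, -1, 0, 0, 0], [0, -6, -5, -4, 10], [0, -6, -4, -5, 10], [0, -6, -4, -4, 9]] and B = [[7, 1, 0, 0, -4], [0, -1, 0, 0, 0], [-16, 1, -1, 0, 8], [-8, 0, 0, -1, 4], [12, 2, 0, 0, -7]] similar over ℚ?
Yes.

Two matrices over a field are similar if and only if they have the same invariant factors.

Both A and B have characteristic polynomial (x - 1)(x + 1)^4 and minimal polynomial (x - 1)(x + 1)^2. Computing further, both have invariant factors x + 1, x + 1, (x - 1)(x + 1)^2. Hence A and B are similar.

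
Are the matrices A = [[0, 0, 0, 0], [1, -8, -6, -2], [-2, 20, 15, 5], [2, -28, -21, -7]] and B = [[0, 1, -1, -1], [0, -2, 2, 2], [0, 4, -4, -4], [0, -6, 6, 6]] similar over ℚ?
Both have characteristic polynomial x^4 and minimal polynomial x^2. But rank(A) = 2 for A while rank(B) = 1 for B, so the number of Jordan blocks at λ = 0 differs. A and B are not similar.

No.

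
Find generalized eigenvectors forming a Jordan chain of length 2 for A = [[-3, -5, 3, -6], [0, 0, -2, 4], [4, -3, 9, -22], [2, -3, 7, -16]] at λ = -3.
v_1 = [[4, -2, 7, 5]]^T, v_2 = [[1, 0, -4, -2]]^T

We seek v_1 ∈ ker((A + 3I)^2) \ ker(A + 3I), then set v_{i+1} = (A + 3I) v_i.

One such chain is v_1 = [[4, -2, 7, 5]]^T, v_2 = [[1, 0, -4, -2]]^T. Check: (A + 3I) v_2 = [[0, 0, 0, 0]]^T = 0.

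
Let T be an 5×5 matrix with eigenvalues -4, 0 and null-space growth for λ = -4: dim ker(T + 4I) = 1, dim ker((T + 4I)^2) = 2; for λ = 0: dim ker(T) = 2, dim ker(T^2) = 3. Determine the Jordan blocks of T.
Jordan blocks: (-4, 2), (0, 2), (0, 1)

λ = -4: successive nullity increments [1, 1] count blocks of size ≥ k; block sizes are [2].
λ = 0: successive nullity increments [2, 1] count blocks of size ≥ k; block sizes are [2, 1].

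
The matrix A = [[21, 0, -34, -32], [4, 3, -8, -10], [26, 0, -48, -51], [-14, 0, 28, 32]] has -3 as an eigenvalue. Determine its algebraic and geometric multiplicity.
algebraic multiplicity 1, geometric multiplicity 1

The characteristic polynomial is (x - 4)^2(x - 3)(x + 3), so the factor x + 3 appears with exponent 1: the algebraic multiplicity is 1.

rank(A + 3I) = 3, so the eigenspace has dimension 4 - 3 = 1: the geometric multiplicity is 1.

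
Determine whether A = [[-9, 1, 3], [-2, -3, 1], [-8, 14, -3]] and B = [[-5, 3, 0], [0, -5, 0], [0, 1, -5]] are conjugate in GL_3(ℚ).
No.

Both have characteristic polynomial (x + 5)^3, but the minimal polynomial of A is (x + 5)^3 while the minimal polynomial of B is (x + 5)^2. The minimal polynomial is a similarity invariant, so A and B are not similar.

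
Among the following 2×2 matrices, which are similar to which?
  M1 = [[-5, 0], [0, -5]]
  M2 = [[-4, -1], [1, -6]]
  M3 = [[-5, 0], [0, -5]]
Characteristic polynomials: χ_{M1} = (x + 5)^2, χ_{M2} = (x + 5)^2, χ_{M3} = (x + 5)^2.

{M1, M3}: invariant factors x + 5, x + 5.

{M2}: invariant factors (x + 5)^2.

Matrices are similar if and only if their invariant-factor lists agree; the partition into similarity classes is {M1, M3}, {M2}.

2 classes: {M1, M3}, {M2}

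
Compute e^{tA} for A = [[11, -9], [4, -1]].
A has Jordan form J = [[5, 1], [0, 5]] with A = PJP^{-1}, so e^{tA} = P e^{tJ} P^{-1}.

For a Jordan block J_k(λ), e^{tJ_k(λ)} = e^{λt} · (I + tN + t^2 N^2/2! + ... + t^{k-1} N^{k-1}/(k-1)!) where N is the nilpotent superdiagonal part.

Assembling the blocks and conjugating back gives the entries of e^{tA} as shown above.

e^{tA} = [[(6*t + 1)*e^{5*t}, -9*t*e^{5*t}], [4*t*e^{5*t}, (1 - 6*t)*e^{5*t}]]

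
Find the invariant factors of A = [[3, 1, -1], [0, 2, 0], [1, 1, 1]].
x - 2, (x - 2)^2

The Jordan structure of A has elementary divisors (x - 2)^2, (x - 2). Arranging the block sizes at each eigenvalue in decreasing order and taking row products gives the invariant factors.

Invariant factors (smallest first, each dividing the next): x - 2, (x - 2)^2.

Check: the last factor (x - 2)^2 is the minimal polynomial, and the product (x - 2)^3 is the characteristic polynomial.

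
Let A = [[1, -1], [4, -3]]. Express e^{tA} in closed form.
A has Jordan form J = [[-1, 1], [0, -1]] with A = PJP^{-1}, so e^{tA} = P e^{tJ} P^{-1}.

For a Jordan block J_k(λ), e^{tJ_k(λ)} = e^{λt} · (I + tN + t^2 N^2/2! + ... + t^{k-1} N^{k-1}/(k-1)!) where N is the nilpotent superdiagonal part.

Assembling the blocks and conjugating back gives the entries of e^{tA} as shown above.

e^{tA} = [[(2*t + 1)*e^{-t}, -t*e^{-t}], [4*t*e^{-t}, (1 - 2*t)*e^{-t}]]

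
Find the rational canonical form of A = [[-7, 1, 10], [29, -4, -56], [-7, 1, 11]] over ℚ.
R = [[0, 0, -1], [1, 0, -4], [0, 1, 0]]

The invariant factors of A (the non-unit diagonal entries of the Smith normal form of xI - A over ℚ[x]) are x^3 + 4x + 1, each dividing the next. The characteristic polynomial is their product, x^3 + 4x + 1.

The rational canonical form is the block-diagonal matrix of companion matrices C(f_i):
R = [[0, 0, -1], [1, 0, -4], [0, 1, 0]].

Note the characteristic polynomial does not split into linear factors over ℚ, so A has no Jordan form over ℚ; the rational canonical form exists over any field.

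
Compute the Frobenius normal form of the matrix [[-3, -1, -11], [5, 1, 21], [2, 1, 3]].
R = [[0, 0, -6], [1, 0, 3], [0, 1, 1]]

The invariant factors of A (the non-unit diagonal entries of the Smith normal form of xI - A over ℚ[x]) are (x + 2)(x^2 - 3x + 3), each dividing the next. The characteristic polynomial is their product, (x + 2)(x^2 - 3x + 3).

The rational canonical form is the block-diagonal matrix of companion matrices C(f_i):
R = [[0, 0, -6], [1, 0, 3], [0, 1, 1]].

Note the characteristic polynomial does not split into linear factors over ℚ, so A has no Jordan form over ℚ; the rational canonical form exists over any field.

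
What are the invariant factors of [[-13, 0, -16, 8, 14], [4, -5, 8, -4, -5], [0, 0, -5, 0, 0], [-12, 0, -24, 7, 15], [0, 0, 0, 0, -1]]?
The Jordan structure of A has elementary divisors (x + 5), (x + 5), (x + 5), (x + 1)^2. Arranging the block sizes at each eigenvalue in decreasing order and taking row products gives the invariant factors.

Invariant factors (smallest first, each dividing the next): x + 5, x + 5, (x + 1)^2(x + 5).

Check: the last factor (x + 1)^2(x + 5) is the minimal polynomial, and the product (x + 1)^2(x + 5)^3 is the characteristic polynomial.

x + 5, x + 5, (x + 1)^2(x + 5)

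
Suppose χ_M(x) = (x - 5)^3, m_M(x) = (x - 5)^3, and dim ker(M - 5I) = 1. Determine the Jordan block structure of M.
Jordan blocks: (5, 3)

λ = 5: algebraic multiplicity 3 (exponent in χ_M), largest block size 3 (exponent in m_M), 1 block (geometric multiplicity). This forces block sizes [3].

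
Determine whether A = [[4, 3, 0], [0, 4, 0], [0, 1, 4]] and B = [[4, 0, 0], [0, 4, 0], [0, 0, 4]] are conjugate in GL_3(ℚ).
No.

Both have characteristic polynomial (x - 4)^3, but the minimal polynomial of A is (x - 4)^2 while the minimal polynomial of B is x - 4. The minimal polynomial is a similarity invariant, so A and B are not similar.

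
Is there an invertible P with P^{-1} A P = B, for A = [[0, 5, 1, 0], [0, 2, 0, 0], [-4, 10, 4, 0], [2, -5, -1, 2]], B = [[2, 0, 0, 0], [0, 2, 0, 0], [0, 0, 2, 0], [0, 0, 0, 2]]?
Both have characteristic polynomial (x - 2)^4, but the minimal polynomial of A is (x - 2)^2 while the minimal polynomial of B is x - 2. The minimal polynomial is a similarity invariant, so A and B are not similar.

No.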